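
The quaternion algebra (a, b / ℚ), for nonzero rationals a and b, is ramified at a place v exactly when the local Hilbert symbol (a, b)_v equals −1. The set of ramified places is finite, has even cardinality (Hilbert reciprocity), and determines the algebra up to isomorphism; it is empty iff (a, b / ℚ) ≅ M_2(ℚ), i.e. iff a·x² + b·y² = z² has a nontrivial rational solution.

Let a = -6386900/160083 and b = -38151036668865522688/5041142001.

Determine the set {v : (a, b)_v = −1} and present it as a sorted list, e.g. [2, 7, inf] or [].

[3, 11, 13, inf]

Mod squares: a ≡ -663, b ≡ -187. Check v ∈ {∞, 2, 3, 5, 7, 11, 13, 17, 23}.
v=3: a=3^-3·(≡1), b=3^-4·(≡2) mod 3; (1|3)=+1, (2|3)=-1; (−1)^{-3·-4·1}·(+1)^-4·(-1)^-3 = -1.
v=∞: -663 < 0 and -187 < 0  ⇒  (a,b)_∞ = -1.
v=23: a=23^0·(≡13), b=23^-2·(≡10) mod 23; (13|23)=+1, (10|23)=-1; (−1)^{0·-2·11}·(+1)^-2·(-1)^0 = +1.
v=7: a=7^-2·(≡1), b=7^-6·(≡4) mod 7; (1|7)=+1, (4|7)=+1; (−1)^{-2·-6·3}·(+1)^-6·(+1)^-2 = +1.
v=11: a=11^-2·(≡10), b=11^1·(≡9) mod 11; (10|11)=-1, (9|11)=+1; (−1)^{-2·1·5}·(-1)^1·(+1)^-2 = -1.
v=17: a=17^3·(≡7), b=17^9·(≡11) mod 17; (7|17)=-1, (11|17)=-1; (−1)^{3·9·8}·(-1)^9·(-1)^3 = +1.
v=13: a=13^1·(≡9), b=13^4·(≡7) mod 13; (9|13)=+1, (7|13)=-1; (−1)^{1·4·6}·(+1)^4·(-1)^1 = -1.
v=5: a=5^2·(≡3), b=5^0·(≡2) mod 5; (3|5)=-1, (2|5)=-1; (−1)^{2·0·2}·(-1)^0·(-1)^2 = +1.
v=2: v_2(a)=2, v_2(b)=10; units ≡ 1, 5 (mod 8); ε·ε+αω+βω = 0·0+2·1+10·0 ≡ 0  ⇒  (a,b)_2 = +1.
|Ram(-663, -187)| = 4, even; anisotropic at {3, 11, 13, ∞}.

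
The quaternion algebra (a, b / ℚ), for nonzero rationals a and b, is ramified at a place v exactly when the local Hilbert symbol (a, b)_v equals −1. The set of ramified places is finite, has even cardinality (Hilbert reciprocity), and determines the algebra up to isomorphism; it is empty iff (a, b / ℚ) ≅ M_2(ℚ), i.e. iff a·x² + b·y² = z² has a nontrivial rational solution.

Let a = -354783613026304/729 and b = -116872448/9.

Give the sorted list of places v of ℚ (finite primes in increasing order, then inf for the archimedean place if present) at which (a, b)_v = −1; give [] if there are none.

(a, b) ≡ (-154, -77) mod (ℚ^×)²; places V = {2, 3, 7, 11, ∞}.
(a,b)_7: α=5, u≡6; β=3, v≡5 (mod 7); (6|7)=-1, (5|7)=-1; sign (−1)^1·-1^3·-1^5 = -1.
(a,b)_3: α=-6, u≡2; β=-2, v≡1 (mod 3); (2|3)=-1, (1|3)=+1; sign (−1)^0·-1^-2·+1^-6 = +1.
(a,b)_11: α=5, u≡6; β=3, v≡3 (mod 11); (6|11)=-1, (3|11)=+1; sign (−1)^1·-1^3·+1^5 = +1.
(a,b)_∞: sgn(-154)=−, sgn(-77)=−, so -1.
(a,b)_2: α=17, β=8; u≡3, v≡3 (mod 8); ε(u)ε(v)=1·1, αω(v)=17·1, βω(u)=8·1; sum ≡ 0  ⇒  +1.
(-154, -77 / ℚ) ramifies at {7, ∞}: a division algebra.

[7, inf]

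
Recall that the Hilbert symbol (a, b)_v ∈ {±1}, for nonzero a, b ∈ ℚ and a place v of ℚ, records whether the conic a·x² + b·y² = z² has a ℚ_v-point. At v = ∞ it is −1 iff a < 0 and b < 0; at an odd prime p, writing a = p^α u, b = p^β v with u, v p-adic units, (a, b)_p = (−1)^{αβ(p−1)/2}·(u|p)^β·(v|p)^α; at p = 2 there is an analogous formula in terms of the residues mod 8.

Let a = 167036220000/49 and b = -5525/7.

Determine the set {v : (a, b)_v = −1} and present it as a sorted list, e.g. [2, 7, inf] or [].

(a, b) ≡ (38, -1547) mod (ℚ^×)²; places V = {2, 3, 5, 7, 13, 17, 19, ∞}.
(a,b)_3: α=2, u≡2; β=0, v≡1 (mod 3); (2|3)=-1, (1|3)=+1; sign (−1)^0·-1^0·+1^2 = +1.
(a,b)_17: α=2, u≡4; β=1, v≡7 (mod 17); (4|17)=+1, (7|17)=-1; sign (−1)^0·+1^1·-1^2 = +1.
(a,b)_19: α=1, u≡13; β=0, v≡6 (mod 19); (13|19)=-1, (6|19)=+1; sign (−1)^0·-1^0·+1^1 = +1.
(a,b)_2: α=5, β=0; u≡3, v≡5 (mod 8); ε(u)ε(v)=1·0, αω(v)=5·1, βω(u)=0·1; sum ≡ 1  ⇒  -1.
(a,b)_∞: sgn(38)=+, sgn(-1547)=−, so +1.
(a,b)_7: α=-2, u≡6; β=-1, v≡5 (mod 7); (6|7)=-1, (5|7)=-1; sign (−1)^0·-1^-1·-1^-2 = -1.
(a,b)_13: α=2, u≡1; β=1, v≡8 (mod 13); (1|13)=+1, (8|13)=-1; sign (−1)^0·+1^1·-1^2 = +1.
(a,b)_5: α=4, u≡3; β=2, v≡2 (mod 5); (3|5)=-1, (2|5)=-1; sign (−1)^0·-1^2·-1^4 = +1.
Ram(38, -1547) = {2, 7}; no ℚ_2-point on the conic.

[2, 7]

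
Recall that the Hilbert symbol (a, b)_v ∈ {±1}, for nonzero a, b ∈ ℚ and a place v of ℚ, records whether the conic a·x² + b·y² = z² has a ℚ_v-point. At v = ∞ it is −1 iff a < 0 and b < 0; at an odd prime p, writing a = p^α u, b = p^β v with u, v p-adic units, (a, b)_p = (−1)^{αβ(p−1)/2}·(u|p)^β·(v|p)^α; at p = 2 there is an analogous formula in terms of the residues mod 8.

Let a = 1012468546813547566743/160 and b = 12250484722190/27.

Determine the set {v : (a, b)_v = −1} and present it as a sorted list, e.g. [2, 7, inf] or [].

[3, 13, 17, 23]

(a, b) ≡ (129030, 8970) mod (ℚ^×)²; places V = {2, 3, 5, 7, 11, 13, 17, 23, ∞}.
(a,b)_23: α=9, u≡15; β=5, v≡20 (mod 23); (15|23)=-1, (20|23)=-1; sign (−1)^1·-1^5·-1^9 = -1.
(a,b)_11: α=3, u≡5; β=4, v≡4 (mod 11); (5|11)=+1, (4|11)=+1; sign (−1)^0·+1^4·+1^3 = +1.
(a,b)_3: α=1, u≡2; β=-3, v≡2 (mod 3); (2|3)=-1, (2|3)=-1; sign (−1)^1·-1^-3·-1^1 = -1.
(a,b)_17: α=1, u≡1; β=0, v≡7 (mod 17); (1|17)=+1, (7|17)=-1; sign (−1)^0·+1^0·-1^1 = -1.
(a,b)_13: α=2, u≡6; β=1, v≡3 (mod 13); (6|13)=-1, (3|13)=+1; sign (−1)^0·-1^1·+1^2 = -1.
(a,b)_∞: sgn(129030)=+, sgn(8970)=+, so +1.
(a,b)_7: α=2, u≡5; β=0, v≡6 (mod 7); (5|7)=-1, (6|7)=-1; sign (−1)^0·-1^0·-1^2 = +1.
(a,b)_2: α=-5, β=1; u≡3, v≡5 (mod 8); ε(u)ε(v)=1·0, αω(v)=-5·1, βω(u)=1·1; sum ≡ 0  ⇒  +1.
(a,b)_5: α=-1, u≡4; β=1, v≡4 (mod 5); (4|5)=+1, (4|5)=+1; sign (−1)^0·+1^1·+1^-1 = +1.
(129030, 8970 / ℚ) ramifies at {3, 13, 17, 23}: a division algebra.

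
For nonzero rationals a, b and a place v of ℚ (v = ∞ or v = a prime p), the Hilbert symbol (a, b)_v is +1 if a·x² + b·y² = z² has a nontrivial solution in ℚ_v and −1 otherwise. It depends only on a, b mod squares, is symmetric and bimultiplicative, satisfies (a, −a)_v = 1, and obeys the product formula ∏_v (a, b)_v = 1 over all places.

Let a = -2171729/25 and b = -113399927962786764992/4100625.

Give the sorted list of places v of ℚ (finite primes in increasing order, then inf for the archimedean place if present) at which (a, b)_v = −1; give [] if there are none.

(a, b) ≡ (-44321, -7667) mod (ℚ^×)²; places V = {2, 3, 5, 7, 11, 17, 23, 41, 47, ∞}.
(a,b)_2: α=0, β=6; u≡7, v≡5 (mod 8); ε(u)ε(v)=1·0, αω(v)=0·1, βω(u)=6·0; sum ≡ 0  ⇒  +1.
(a,b)_∞: sgn(-44321)=−, sgn(-7667)=−, so -1.
(a,b)_17: α=0, u≡9; β=1, v≡1 (mod 17); (9|17)=+1, (1|17)=+1; sign (−1)^0·+1^1·+1^0 = +1.
(a,b)_47: α=1, u≡43; β=2, v≡11 (mod 47); (43|47)=-1, (11|47)=-1; sign (−1)^0·-1^2·-1^1 = -1.
(a,b)_5: α=-2, u≡1; β=-4, v≡3 (mod 5); (1|5)=+1, (3|5)=-1; sign (−1)^0·+1^-4·-1^-2 = +1.
(a,b)_23: α=1, u≡19; β=2, v≡21 (mod 23); (19|23)=-1, (21|23)=-1; sign (−1)^0·-1^2·-1^1 = -1.
(a,b)_41: α=1, u≡28; β=3, v≡37 (mod 41); (28|41)=-1, (37|41)=+1; sign (−1)^0·-1^3·+1^1 = -1.
(a,b)_7: α=2, u≡6; β=6, v≡6 (mod 7); (6|7)=-1, (6|7)=-1; sign (−1)^0·-1^6·-1^2 = +1.
(a,b)_3: α=0, u≡1; β=-8, v≡1 (mod 3); (1|3)=+1, (1|3)=+1; sign (−1)^0·+1^-8·+1^0 = +1.
(a,b)_11: α=0, u≡4; β=1, v≡7 (mod 11); (4|11)=+1, (7|11)=-1; sign (−1)^0·+1^1·-1^0 = +1.
Ram(-44321, -7667) = {23, 41, 47, ∞}; no ℚ_23-point on the conic.

[23, 41, 47, inf]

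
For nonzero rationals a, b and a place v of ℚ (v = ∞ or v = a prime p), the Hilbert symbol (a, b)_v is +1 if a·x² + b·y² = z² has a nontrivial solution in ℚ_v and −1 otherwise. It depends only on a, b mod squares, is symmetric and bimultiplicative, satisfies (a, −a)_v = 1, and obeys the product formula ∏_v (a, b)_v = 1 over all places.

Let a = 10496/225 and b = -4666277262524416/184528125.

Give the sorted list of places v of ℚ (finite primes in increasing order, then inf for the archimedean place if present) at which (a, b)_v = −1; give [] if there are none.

(a, b) ≡ (41, -8930) mod (ℚ^×)²; places V = {2, 3, 5, 7, 11, 19, 41, 47, ∞}.
(a,b)_∞: sgn(41)=+, sgn(-8930)=−, so +1.
(a,b)_41: α=1, u≡21; β=2, v≡31 (mod 41); (21|41)=+1, (31|41)=+1; sign (−1)^0·+1^2·+1^1 = +1.
(a,b)_5: α=-2, u≡4; β=-5, v≡1 (mod 5); (4|5)=+1, (1|5)=+1; sign (−1)^0·+1^-5·+1^-2 = +1.
(a,b)_7: α=0, u≡3; β=2, v≡1 (mod 7); (3|7)=-1, (1|7)=+1; sign (−1)^0·-1^2·+1^0 = +1.
(a,b)_47: α=0, u≡22; β=1, v≡20 (mod 47); (22|47)=-1, (20|47)=-1; sign (−1)^0·-1^1·-1^0 = -1.
(a,b)_2: α=8, β=19; u≡1, v≡7 (mod 8); ε(u)ε(v)=0·1, αω(v)=8·0, βω(u)=19·0; sum ≡ 0  ⇒  +1.
(a,b)_19: α=0, u≡10; β=1, v≡6 (mod 19); (10|19)=-1, (6|19)=+1; sign (−1)^0·-1^1·+1^0 = -1.
(a,b)_3: α=-2, u≡2; β=-10, v≡1 (mod 3); (2|3)=-1, (1|3)=+1; sign (−1)^0·-1^-10·+1^-2 = +1.
(a,b)_11: α=0, u≡7; β=2, v≡10 (mod 11); (7|11)=-1, (10|11)=-1; sign (−1)^0·-1^2·-1^0 = +1.
|Ram(41, -8930)| = 2, even; anisotropic at {19, 47}.

[19, 47]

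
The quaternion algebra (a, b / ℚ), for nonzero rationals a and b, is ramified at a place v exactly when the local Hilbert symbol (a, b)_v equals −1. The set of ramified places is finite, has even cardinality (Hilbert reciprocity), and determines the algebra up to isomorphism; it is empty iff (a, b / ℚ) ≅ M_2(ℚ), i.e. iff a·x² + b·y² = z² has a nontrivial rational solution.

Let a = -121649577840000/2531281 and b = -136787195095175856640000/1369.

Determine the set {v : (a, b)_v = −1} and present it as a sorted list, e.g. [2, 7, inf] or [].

(a, b) ≡ (-104006, -7429) mod (ℚ^×)²; places V = {2, 3, 5, 7, 17, 19, 23, 37, 43, ∞}.
(a,b)_23: α=1, u≡2; β=3, v≡21 (mod 23); (2|23)=+1, (21|23)=-1; sign (−1)^1·+1^3·-1^1 = +1.
(a,b)_43: α=-2, u≡15; β=0, v≡4 (mod 43); (15|43)=+1, (4|43)=+1; sign (−1)^0·+1^0·+1^-2 = +1.
(a,b)_19: α=3, u≡17; β=7, v≡3 (mod 19); (17|19)=+1, (3|19)=-1; sign (−1)^1·+1^7·-1^3 = +1.
(a,b)_37: α=-2, u≡4; β=-2, v≡2 (mod 37); (4|37)=+1, (2|37)=-1; sign (−1)^0·+1^-2·-1^-2 = +1.
(a,b)_3: α=4, u≡1; β=0, v≡2 (mod 3); (1|3)=+1, (2|3)=-1; sign (−1)^0·+1^0·-1^4 = +1.
(a,b)_5: α=4, u≡1; β=4, v≡4 (mod 5); (1|5)=+1, (4|5)=+1; sign (−1)^0·+1^4·+1^4 = +1.
(a,b)_7: α=1, u≡3; β=0, v≡6 (mod 7); (3|7)=-1, (6|7)=-1; sign (−1)^0·-1^0·-1^1 = -1.
(a,b)_17: α=1, u≡1; β=3, v≡3 (mod 17); (1|17)=+1, (3|17)=-1; sign (−1)^0·+1^3·-1^1 = -1.
(a,b)_∞: sgn(-104006)=−, sgn(-7429)=−, so -1.
(a,b)_2: α=7, β=12; u≡5, v≡3 (mod 8); ε(u)ε(v)=0·1, αω(v)=7·1, βω(u)=12·1; sum ≡ 1  ⇒  -1.
|Ram(-104006, -7429)| = 4, even; anisotropic at {2, 7, 17, ∞}.

[2, 7, 17, inf]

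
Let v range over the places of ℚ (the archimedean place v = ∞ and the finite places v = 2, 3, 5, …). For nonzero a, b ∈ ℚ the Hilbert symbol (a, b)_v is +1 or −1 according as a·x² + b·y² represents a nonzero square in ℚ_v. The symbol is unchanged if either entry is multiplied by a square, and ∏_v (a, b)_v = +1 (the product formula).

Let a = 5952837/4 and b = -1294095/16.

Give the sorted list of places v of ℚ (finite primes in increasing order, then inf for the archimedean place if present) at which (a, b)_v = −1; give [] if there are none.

[5, 31]

(a, b) ≡ (93, -10695) mod (ℚ^×)²; places V = {2, 3, 5, 11, 23, 31, ∞}.
(a,b)_∞: sgn(93)=+, sgn(-10695)=−, so +1.
(a,b)_3: α=1, u≡1; β=1, v≡2 (mod 3); (1|3)=+1, (2|3)=-1; sign (−1)^1·+1^1·-1^1 = +1.
(a,b)_2: α=-2, β=-4; u≡5, v≡1 (mod 8); ε(u)ε(v)=0·0, αω(v)=-2·0, βω(u)=-4·1; sum ≡ 0  ⇒  +1.
(a,b)_5: α=0, u≡3; β=1, v≡1 (mod 5); (3|5)=-1, (1|5)=+1; sign (−1)^0·-1^1·+1^0 = -1.
(a,b)_11: α=2, u≡4; β=2, v≡6 (mod 11); (4|11)=+1, (6|11)=-1; sign (−1)^0·+1^2·-1^2 = +1.
(a,b)_31: α=1, u≡11; β=1, v≡24 (mod 31); (11|31)=-1, (24|31)=-1; sign (−1)^1·-1^1·-1^1 = -1.
(a,b)_23: α=2, u≡13; β=1, v≡1 (mod 23); (13|23)=+1, (1|23)=+1; sign (−1)^0·+1^1·+1^2 = +1.
(93, -10695 / ℚ) ramifies at {5, 31}: a division algebra.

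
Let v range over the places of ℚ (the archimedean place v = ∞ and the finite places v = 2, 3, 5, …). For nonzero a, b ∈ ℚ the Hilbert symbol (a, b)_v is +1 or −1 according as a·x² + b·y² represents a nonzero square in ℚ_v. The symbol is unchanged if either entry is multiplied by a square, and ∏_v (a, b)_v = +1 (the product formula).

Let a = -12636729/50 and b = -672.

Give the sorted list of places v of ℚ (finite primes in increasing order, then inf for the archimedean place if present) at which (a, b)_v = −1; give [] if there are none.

[3, 7, 19, inf]

(a, b) ≡ (-312018, -42) mod (ℚ^×)²; places V = {2, 3, 5, 7, 17, 19, 23, ∞}.
(a,b)_∞: sgn(-312018)=−, sgn(-42)=−, so -1.
(a,b)_5: α=-2, u≡3; β=0, v≡3 (mod 5); (3|5)=-1, (3|5)=-1; sign (−1)^0·-1^0·-1^-2 = +1.
(a,b)_19: α=1, u≡13; β=0, v≡12 (mod 19); (13|19)=-1, (12|19)=-1; sign (−1)^0·-1^0·-1^1 = -1.
(a,b)_2: α=-1, β=5; u≡7, v≡3 (mod 8); ε(u)ε(v)=1·1, αω(v)=-1·1, βω(u)=5·0; sum ≡ 0  ⇒  +1.
(a,b)_7: α=1, u≡4; β=1, v≡2 (mod 7); (4|7)=+1, (2|7)=+1; sign (−1)^1·+1^1·+1^1 = -1.
(a,b)_3: α=5, u≡1; β=1, v≡1 (mod 3); (1|3)=+1, (1|3)=+1; sign (−1)^1·+1^1·+1^5 = -1.
(a,b)_23: α=1, u≡6; β=0, v≡18 (mod 23); (6|23)=+1, (18|23)=+1; sign (−1)^0·+1^0·+1^1 = +1.
(a,b)_17: α=1, u≡12; β=0, v≡8 (mod 17); (12|17)=-1, (8|17)=+1; sign (−1)^0·-1^0·+1^1 = +1.
(-312018, -42 / ℚ) ramifies at {3, 7, 19, ∞}: a division algebra.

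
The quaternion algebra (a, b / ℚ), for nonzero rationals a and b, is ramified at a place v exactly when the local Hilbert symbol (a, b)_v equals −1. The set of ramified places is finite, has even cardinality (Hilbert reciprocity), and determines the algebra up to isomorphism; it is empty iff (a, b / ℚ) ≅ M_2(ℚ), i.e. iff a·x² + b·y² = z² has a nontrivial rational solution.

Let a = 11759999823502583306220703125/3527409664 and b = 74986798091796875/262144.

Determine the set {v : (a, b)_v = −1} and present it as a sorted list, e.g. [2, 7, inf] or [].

[5, 17, 31, 43]

(a, b) ≡ (1333, 108035) mod (ℚ^×)²; places V = {2, 3, 5, 11, 17, 29, 31, 41, 43, ∞}.
(a,b)_∞: sgn(1333)=+, sgn(108035)=+, so +1.
(a,b)_5: α=10, u≡3; β=9, v≡2 (mod 5); (3|5)=-1, (2|5)=-1; sign (−1)^0·-1^9·-1^10 = -1.
(a,b)_41: α=2, u≡20; β=1, v≡34 (mod 41); (20|41)=+1, (34|41)=-1; sign (−1)^0·+1^1·-1^2 = +1.
(a,b)_11: α=2, u≡6; β=0, v≡3 (mod 11); (6|11)=-1, (3|11)=+1; sign (−1)^0·-1^0·+1^2 = +1.
(a,b)_29: α=-2, u≡5; β=0, v≡14 (mod 29); (5|29)=+1, (14|29)=-1; sign (−1)^0·+1^0·-1^-2 = +1.
(a,b)_2: α=-22, β=-18; u≡5, v≡3 (mod 8); ε(u)ε(v)=0·1, αω(v)=-22·1, βω(u)=-18·1; sum ≡ 0  ⇒  +1.
(a,b)_17: α=2, u≡12; β=1, v≡7 (mod 17); (12|17)=-1, (7|17)=-1; sign (−1)^0·-1^1·-1^2 = -1.
(a,b)_43: α=3, u≡14; β=2, v≡30 (mod 43); (14|43)=+1, (30|43)=-1; sign (−1)^0·+1^2·-1^3 = -1.
(a,b)_3: α=2, u≡1; β=0, v≡2 (mod 3); (1|3)=+1, (2|3)=-1; sign (−1)^0·+1^0·-1^2 = +1.
(a,b)_31: α=5, u≡13; β=3, v≡22 (mod 31); (13|31)=-1, (22|31)=-1; sign (−1)^1·-1^3·-1^5 = -1.
(1333, 108035 / ℚ) ramifies at {5, 17, 31, 43}: a division algebra.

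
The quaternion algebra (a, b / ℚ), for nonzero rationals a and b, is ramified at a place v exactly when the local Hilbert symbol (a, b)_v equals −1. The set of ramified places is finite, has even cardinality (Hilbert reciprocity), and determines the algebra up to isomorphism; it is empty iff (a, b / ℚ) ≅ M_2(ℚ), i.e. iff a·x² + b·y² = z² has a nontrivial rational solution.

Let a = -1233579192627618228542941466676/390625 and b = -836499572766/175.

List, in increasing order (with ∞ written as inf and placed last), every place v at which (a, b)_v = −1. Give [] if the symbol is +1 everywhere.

Mod squares: a ≡ -54901, b ≡ -4006002. Check v ∈ {∞, 2, 3, 5, 7, 11, 13, 17, 23, 29, 31}.
v=23: a=23^3·(≡15), b=23^1·(≡22) mod 23; (15|23)=-1, (22|23)=-1; (−1)^{3·1·11}·(-1)^1·(-1)^3 = -1.
v=7: a=7^1·(≡2), b=7^-1·(≡6) mod 7; (2|7)=+1, (6|7)=-1; (−1)^{1·-1·3}·(+1)^-1·(-1)^1 = +1.
v=∞: -54901 < 0 and -4006002 < 0  ⇒  (a,b)_∞ = -1.
v=17: a=17^2·(≡4), b=17^0·(≡5) mod 17; (4|17)=+1, (5|17)=-1; (−1)^{2·0·8}·(+1)^0·(-1)^2 = +1.
v=31: a=31^5·(≡27), b=31^2·(≡16) mod 31; (27|31)=-1, (16|31)=+1; (−1)^{5·2·15}·(-1)^2·(+1)^5 = +1.
v=29: a=29^2·(≡5), b=29^1·(≡26) mod 29; (5|29)=+1, (26|29)=-1; (−1)^{2·1·14}·(+1)^1·(-1)^2 = +1.
v=3: a=3^4·(≡2), b=3^3·(≡2) mod 3; (2|3)=-1, (2|3)=-1; (−1)^{4·3·1}·(-1)^3·(-1)^4 = -1.
v=5: a=5^-8·(≡4), b=5^-2·(≡2) mod 5; (4|5)=+1, (2|5)=-1; (−1)^{-8·-2·2}·(+1)^-2·(-1)^-8 = +1.
v=13: a=13^6·(≡7), b=13^3·(≡6) mod 13; (7|13)=-1, (6|13)=-1; (−1)^{6·3·6}·(-1)^3·(-1)^6 = -1.
v=11: a=11^3·(≡4), b=11^1·(≡7) mod 11; (4|11)=+1, (7|11)=-1; (−1)^{3·1·5}·(+1)^1·(-1)^3 = +1.
v=2: v_2(a)=2, v_2(b)=1; units ≡ 3, 7 (mod 8); ε·ε+αω+βω = 1·1+2·0+1·1 ≡ 0  ⇒  (a,b)_2 = +1.
(-54901, -4006002 / ℚ) ramifies at {3, 13, 23, ∞}: a division algebra.

[3, 13, 23, inf]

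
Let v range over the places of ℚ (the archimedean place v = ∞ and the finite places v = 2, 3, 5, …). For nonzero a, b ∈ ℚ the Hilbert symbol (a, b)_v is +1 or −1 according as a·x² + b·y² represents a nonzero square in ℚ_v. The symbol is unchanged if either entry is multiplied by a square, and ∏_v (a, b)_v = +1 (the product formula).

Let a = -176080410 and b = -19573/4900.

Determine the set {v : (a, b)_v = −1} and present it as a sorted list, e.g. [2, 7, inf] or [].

[5, inf]

Mod squares: a ≡ -161690, b ≡ -37. Check v ∈ {∞, 2, 3, 5, 7, 11, 19, 23, 37}.
v=∞: -161690 < 0 and -37 < 0  ⇒  (a,b)_∞ = -1.
v=7: a=7^0·(≡5), b=7^-2·(≡3) mod 7; (5|7)=-1, (3|7)=-1; (−1)^{0·-2·3}·(-1)^-2·(-1)^0 = +1.
v=19: a=19^1·(≡12), b=19^0·(≡11) mod 19; (12|19)=-1, (11|19)=+1; (−1)^{1·0·9}·(-1)^0·(+1)^1 = +1.
v=23: a=23^1·(≡18), b=23^2·(≡9) mod 23; (18|23)=+1, (9|23)=+1; (−1)^{1·2·11}·(+1)^2·(+1)^1 = +1.
v=5: a=5^1·(≡3), b=5^-2·(≡2) mod 5; (3|5)=-1, (2|5)=-1; (−1)^{1·-2·2}·(-1)^-2·(-1)^1 = -1.
v=3: a=3^2·(≡1), b=3^0·(≡2) mod 3; (1|3)=+1, (2|3)=-1; (−1)^{2·0·1}·(+1)^0·(-1)^2 = +1.
v=2: v_2(a)=1, v_2(b)=-2; units ≡ 3, 3 (mod 8); ε·ε+αω+βω = 1·1+1·1+-2·1 ≡ 0  ⇒  (a,b)_2 = +1.
v=37: a=37^1·(≡10), b=37^1·(≡34) mod 37; (10|37)=+1, (34|37)=+1; (−1)^{1·1·18}·(+1)^1·(+1)^1 = +1.
v=11: a=11^2·(≡2), b=11^0·(≡8) mod 11; (2|11)=-1, (8|11)=-1; (−1)^{2·0·5}·(-1)^0·(-1)^2 = +1.
Ram(-161690, -37) = {5, ∞}; no ℚ_5-point on the conic.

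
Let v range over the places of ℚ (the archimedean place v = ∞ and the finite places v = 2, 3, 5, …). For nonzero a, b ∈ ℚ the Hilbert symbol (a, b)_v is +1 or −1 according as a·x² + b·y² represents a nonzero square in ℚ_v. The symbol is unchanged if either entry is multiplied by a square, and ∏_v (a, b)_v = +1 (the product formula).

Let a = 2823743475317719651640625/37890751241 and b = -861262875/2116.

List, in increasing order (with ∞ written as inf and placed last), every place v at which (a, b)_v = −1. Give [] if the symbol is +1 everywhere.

Mod squares: a ≡ 1697745, b ≡ -3515. Check v ∈ {∞, 2, 3, 5, 7, 11, 19, 23, 29, 37}.
v=37: a=37^3·(≡2), b=37^1·(≡4) mod 37; (2|37)=-1, (4|37)=+1; (−1)^{3·1·18}·(-1)^1·(+1)^3 = -1.
v=11: a=11^4·(≡1), b=11^2·(≡4) mod 11; (1|11)=+1, (4|11)=+1; (−1)^{4·2·5}·(+1)^2·(+1)^4 = +1.
v=2: v_2(a)=0, v_2(b)=-2; units ≡ 1, 5 (mod 8); ε·ε+αω+βω = 0·0+0·1+-2·0 ≡ 0  ⇒  (a,b)_2 = +1.
v=3: a=3^9·(≡1), b=3^4·(≡1) mod 3; (1|3)=+1, (1|3)=+1; (−1)^{9·4·1}·(+1)^4·(+1)^9 = +1.
v=5: a=5^7·(≡1), b=5^3·(≡2) mod 5; (1|5)=+1, (2|5)=-1; (−1)^{7·3·2}·(+1)^3·(-1)^7 = -1.
v=7: a=7^-1·(≡6), b=7^0·(≡5) mod 7; (6|7)=-1, (5|7)=-1; (−1)^{-1·0·3}·(-1)^0·(-1)^-1 = -1.
v=19: a=19^5·(≡4), b=19^1·(≡17) mod 19; (4|19)=+1, (17|19)=+1; (−1)^{5·1·9}·(+1)^1·(+1)^5 = -1.
v=23: a=23^-5·(≡8), b=23^-2·(≡6) mod 23; (8|23)=+1, (6|23)=+1; (−1)^{-5·-2·11}·(+1)^-2·(+1)^-5 = +1.
v=29: a=29^-2·(≡21), b=29^0·(≡24) mod 29; (21|29)=-1, (24|29)=+1; (−1)^{-2·0·14}·(-1)^0·(+1)^-2 = +1.
v=∞: 1697745 > 0 and -3515 < 0  ⇒  (a,b)_∞ = +1.
|Ram(1697745, -3515)| = 4, even; anisotropic at {5, 7, 19, 37}.

[5, 7, 19, 37]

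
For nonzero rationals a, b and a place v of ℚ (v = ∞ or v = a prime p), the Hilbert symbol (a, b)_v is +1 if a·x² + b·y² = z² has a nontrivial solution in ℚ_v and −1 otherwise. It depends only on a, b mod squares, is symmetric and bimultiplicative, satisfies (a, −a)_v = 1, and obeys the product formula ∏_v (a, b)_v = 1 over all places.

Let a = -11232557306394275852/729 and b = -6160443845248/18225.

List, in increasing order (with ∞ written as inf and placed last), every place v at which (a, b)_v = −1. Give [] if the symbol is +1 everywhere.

[2, 37, 43, inf]

Mod squares: a ≡ -139403, b ≡ -96256935082. Check v ∈ {∞, 2, 3, 5, 7, 11, 13, 19, 23, 29, 31, 37, 43}.
v=11: a=11^1·(≡2), b=11^1·(≡9) mod 11; (2|11)=-1, (9|11)=+1; (−1)^{1·1·5}·(-1)^1·(+1)^1 = +1.
v=2: v_2(a)=2, v_2(b)=7; units ≡ 5, 3 (mod 8); ε·ε+αω+βω = 0·1+2·1+7·1 ≡ 1  ⇒  (a,b)_2 = -1.
v=29: a=29^1·(≡5), b=29^1·(≡4) mod 29; (5|29)=+1, (4|29)=+1; (−1)^{1·1·14}·(+1)^1·(+1)^1 = +1.
v=31: a=31^2·(≡28), b=31^1·(≡9) mod 31; (28|31)=+1, (9|31)=+1; (−1)^{2·1·15}·(+1)^1·(+1)^2 = +1.
v=7: a=7^2·(≡1), b=7^1·(≡6) mod 7; (1|7)=+1, (6|7)=-1; (−1)^{2·1·3}·(+1)^1·(-1)^2 = +1.
v=3: a=3^-6·(≡1), b=3^-6·(≡2) mod 3; (1|3)=+1, (2|3)=-1; (−1)^{-6·-6·1}·(+1)^-6·(-1)^-6 = +1.
v=37: a=37^2·(≡23), b=37^1·(≡12) mod 37; (23|37)=-1, (12|37)=+1; (−1)^{2·1·18}·(-1)^1·(+1)^2 = -1.
v=∞: -139403 < 0 and -96256935082 < 0  ⇒  (a,b)_∞ = -1.
v=19: a=19^1·(≡11), b=19^1·(≡2) mod 19; (11|19)=+1, (2|19)=-1; (−1)^{1·1·9}·(+1)^1·(-1)^1 = +1.
v=13: a=13^2·(≡9), b=13^0·(≡4) mod 13; (9|13)=+1, (4|13)=+1; (−1)^{2·0·6}·(+1)^0·(+1)^2 = +1.
v=23: a=23^1·(≡10), b=23^1·(≡12) mod 23; (10|23)=-1, (12|23)=+1; (−1)^{1·1·11}·(-1)^1·(+1)^1 = +1.
v=43: a=43^2·(≡12), b=43^1·(≡1) mod 43; (12|43)=-1, (1|43)=+1; (−1)^{2·1·21}·(-1)^1·(+1)^2 = -1.
v=5: a=5^0·(≡2), b=5^-2·(≡3) mod 5; (2|5)=-1, (3|5)=-1; (−1)^{0·-2·2}·(-1)^-2·(-1)^0 = +1.
Ram(-139403, -96256935082) = {2, 37, 43, ∞}; no ℚ_2-point on the conic.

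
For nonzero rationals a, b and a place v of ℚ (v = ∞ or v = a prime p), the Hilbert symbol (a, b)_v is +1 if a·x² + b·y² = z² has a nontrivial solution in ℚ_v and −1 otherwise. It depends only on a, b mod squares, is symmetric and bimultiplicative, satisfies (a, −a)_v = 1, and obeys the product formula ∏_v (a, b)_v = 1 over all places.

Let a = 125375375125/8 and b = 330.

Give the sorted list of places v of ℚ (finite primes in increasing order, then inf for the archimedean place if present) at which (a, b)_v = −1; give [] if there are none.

(a, b) ≡ (10010, 330) mod (ℚ^×)²; places V = {2, 3, 5, 7, 11, 13, ∞}.
(a,b)_3: α=0, u≡2; β=1, v≡2 (mod 3); (2|3)=-1, (2|3)=-1; sign (−1)^0·-1^1·-1^0 = -1.
(a,b)_7: α=3, u≡1; β=0, v≡1 (mod 7); (1|7)=+1, (1|7)=+1; sign (−1)^0·+1^0·+1^3 = +1.
(a,b)_2: α=-3, β=1; u≡5, v≡5 (mod 8); ε(u)ε(v)=0·0, αω(v)=-3·1, βω(u)=1·1; sum ≡ 0  ⇒  +1.
(a,b)_∞: sgn(10010)=+, sgn(330)=+, so +1.
(a,b)_11: α=3, u≡8; β=1, v≡8 (mod 11); (8|11)=-1, (8|11)=-1; sign (−1)^1·-1^1·-1^3 = -1.
(a,b)_5: α=3, u≡2; β=1, v≡1 (mod 5); (2|5)=-1, (1|5)=+1; sign (−1)^0·-1^1·+1^3 = -1.
(a,b)_13: α=3, u≡12; β=0, v≡5 (mod 13); (12|13)=+1, (5|13)=-1; sign (−1)^0·+1^0·-1^3 = -1.
(10010, 330 / ℚ) ramifies at {3, 5, 11, 13}: a division algebra.

[3, 5, 11, 13]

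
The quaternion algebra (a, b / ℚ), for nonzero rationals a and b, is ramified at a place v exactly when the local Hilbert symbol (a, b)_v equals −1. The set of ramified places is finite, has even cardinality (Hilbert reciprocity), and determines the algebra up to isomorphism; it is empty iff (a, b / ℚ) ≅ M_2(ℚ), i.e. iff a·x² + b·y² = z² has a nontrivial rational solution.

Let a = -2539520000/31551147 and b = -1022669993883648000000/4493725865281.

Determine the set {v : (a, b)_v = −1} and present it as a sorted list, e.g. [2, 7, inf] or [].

Mod squares: a ≡ -186, b ≡ -618222. Check v ∈ {∞, 2, 3, 5, 11, 17, 19, 23, 29, 31, 37, 41, 47, 53}.
v=23: a=23^-2·(≡17), b=23^-2·(≡8) mod 23; (17|23)=-1, (8|23)=+1; (−1)^{-2·-2·11}·(-1)^-2·(+1)^-2 = +1.
v=5: a=5^4·(≡4), b=5^6·(≡3) mod 5; (4|5)=+1, (3|5)=-1; (−1)^{4·6·2}·(+1)^6·(-1)^4 = +1.
v=3: a=3^-3·(≡1), b=3^1·(≡2) mod 3; (1|3)=+1, (2|3)=-1; (−1)^{-3·1·1}·(+1)^1·(-1)^-3 = +1.
v=47: a=47^-2·(≡4), b=47^-2·(≡25) mod 47; (4|47)=+1, (25|47)=+1; (−1)^{-2·-2·23}·(+1)^-2·(+1)^-2 = +1.
v=31: a=31^1·(≡10), b=31^2·(≡30) mod 31; (10|31)=+1, (30|31)=-1; (−1)^{1·2·15}·(+1)^2·(-1)^1 = -1.
v=17: a=17^0·(≡8), b=17^1·(≡7) mod 17; (8|17)=+1, (7|17)=-1; (−1)^{0·1·8}·(+1)^1·(-1)^0 = +1.
v=29: a=29^0·(≡27), b=29^1·(≡27) mod 29; (27|29)=-1, (27|29)=-1; (−1)^{0·1·14}·(-1)^1·(-1)^0 = -1.
v=2: v_2(a)=17, v_2(b)=17; units ≡ 3, 1 (mod 8); ε·ε+αω+βω = 1·0+17·0+17·1 ≡ 1  ⇒  (a,b)_2 = -1.
v=11: a=11^0·(≡5), b=11^1·(≡6) mod 11; (5|11)=+1, (6|11)=-1; (−1)^{0·1·5}·(+1)^1·(-1)^0 = +1.
v=19: a=19^0·(≡17), b=19^1·(≡9) mod 19; (17|19)=+1, (9|19)=+1; (−1)^{0·1·9}·(+1)^1·(+1)^0 = +1.
v=∞: -186 < 0 and -618222 < 0  ⇒  (a,b)_∞ = -1.
v=41: a=41^0·(≡34), b=41^2·(≡27) mod 41; (34|41)=-1, (27|41)=-1; (−1)^{0·2·20}·(-1)^2·(-1)^0 = +1.
v=53: a=53^0·(≡5), b=53^-2·(≡22) mod 53; (5|53)=-1, (22|53)=-1; (−1)^{0·-2·26}·(-1)^-2·(-1)^0 = +1.
v=37: a=37^0·(≡9), b=37^-2·(≡26) mod 37; (9|37)=+1, (26|37)=+1; (−1)^{0·-2·18}·(+1)^-2·(+1)^0 = +1.
Ram(-186, -618222) = {2, 29, 31, ∞}; no ℚ_2-point on the conic.

[2, 29, 31, inf]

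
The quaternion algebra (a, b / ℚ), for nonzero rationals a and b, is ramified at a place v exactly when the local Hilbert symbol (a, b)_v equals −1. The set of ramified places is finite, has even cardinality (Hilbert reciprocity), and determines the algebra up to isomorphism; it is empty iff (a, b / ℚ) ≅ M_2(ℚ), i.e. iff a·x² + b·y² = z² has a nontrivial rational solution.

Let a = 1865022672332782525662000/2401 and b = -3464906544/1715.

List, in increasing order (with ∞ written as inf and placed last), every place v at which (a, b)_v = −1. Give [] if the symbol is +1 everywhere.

Mod squares: a ≡ 7395, b ≡ -385. Check v ∈ {∞, 2, 3, 5, 7, 11, 17, 29}.
v=∞: 7395 > 0 and -385 < 0  ⇒  (a,b)_∞ = +1.
v=7: a=7^-4·(≡6), b=7^-3·(≡4) mod 7; (6|7)=-1, (4|7)=+1; (−1)^{-4·-3·3}·(-1)^-3·(+1)^-4 = -1.
v=2: v_2(a)=4, v_2(b)=4; units ≡ 3, 7 (mod 8); ε·ε+αω+βω = 1·1+4·0+4·1 ≡ 1  ⇒  (a,b)_2 = -1.
v=11: a=11^4·(≡5), b=11^1·(≡3) mod 11; (5|11)=+1, (3|11)=+1; (−1)^{4·1·5}·(+1)^1·(+1)^4 = +1.
v=17: a=17^5·(≡6), b=17^2·(≡6) mod 17; (6|17)=-1, (6|17)=-1; (−1)^{5·2·8}·(-1)^2·(-1)^5 = -1.
v=29: a=29^5·(≡9), b=29^2·(≡26) mod 29; (9|29)=+1, (26|29)=-1; (−1)^{5·2·14}·(+1)^2·(-1)^5 = -1.
v=3: a=3^7·(≡2), b=3^4·(≡2) mod 3; (2|3)=-1, (2|3)=-1; (−1)^{7·4·1}·(-1)^4·(-1)^7 = -1.
v=5: a=5^3·(≡1), b=5^-1·(≡2) mod 5; (1|5)=+1, (2|5)=-1; (−1)^{3·-1·2}·(+1)^-1·(-1)^3 = -1.
|Ram(7395, -385)| = 6, even; anisotropic at {2, 3, 5, 7, 17, 29}.

[2, 3, 5, 7, 17, 29]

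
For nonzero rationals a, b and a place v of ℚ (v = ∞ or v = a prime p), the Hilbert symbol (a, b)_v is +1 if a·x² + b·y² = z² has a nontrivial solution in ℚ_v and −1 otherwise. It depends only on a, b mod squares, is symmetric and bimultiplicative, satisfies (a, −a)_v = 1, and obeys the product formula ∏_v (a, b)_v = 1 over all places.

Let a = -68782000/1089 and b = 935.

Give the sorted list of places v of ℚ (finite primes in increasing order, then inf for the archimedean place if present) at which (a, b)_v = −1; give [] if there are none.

(a, b) ≡ (-595, 935) mod (ℚ^×)²; places V = {2, 3, 5, 7, 11, 17, ∞}.
(a,b)_11: α=-2, u≡6; β=1, v≡8 (mod 11); (6|11)=-1, (8|11)=-1; sign (−1)^0·-1^1·-1^-2 = -1.
(a,b)_17: α=3, u≡8; β=1, v≡4 (mod 17); (8|17)=+1, (4|17)=+1; sign (−1)^0·+1^1·+1^3 = +1.
(a,b)_2: α=4, β=0; u≡5, v≡7 (mod 8); ε(u)ε(v)=0·1, αω(v)=4·0, βω(u)=0·1; sum ≡ 0  ⇒  +1.
(a,b)_3: α=-2, u≡2; β=0, v≡2 (mod 3); (2|3)=-1, (2|3)=-1; sign (−1)^0·-1^0·-1^-2 = +1.
(a,b)_5: α=3, u≡1; β=1, v≡2 (mod 5); (1|5)=+1, (2|5)=-1; sign (−1)^0·+1^1·-1^3 = -1.
(a,b)_7: α=1, u≡3; β=0, v≡4 (mod 7); (3|7)=-1, (4|7)=+1; sign (−1)^0·-1^0·+1^1 = +1.
(a,b)_∞: sgn(-595)=−, sgn(935)=+, so +1.
Ram(-595, 935) = {5, 11}; no ℚ_5-point on the conic.

[5, 11]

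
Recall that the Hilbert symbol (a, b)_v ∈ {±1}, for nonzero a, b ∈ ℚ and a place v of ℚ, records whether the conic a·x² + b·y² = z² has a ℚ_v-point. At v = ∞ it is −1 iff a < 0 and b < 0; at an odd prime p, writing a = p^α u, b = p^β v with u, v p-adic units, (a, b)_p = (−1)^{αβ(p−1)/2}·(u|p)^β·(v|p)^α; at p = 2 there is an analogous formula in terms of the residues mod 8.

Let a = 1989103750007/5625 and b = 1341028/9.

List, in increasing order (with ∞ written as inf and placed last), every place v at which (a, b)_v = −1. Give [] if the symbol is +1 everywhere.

[17, 29, 31, 41]

(a, b) ≡ (33263, 335257) mod (ℚ^×)²; places V = {2, 3, 5, 11, 13, 17, 19, 29, 31, 37, 41, ∞}.
(a,b)_41: α=0, u≡15; β=1, v≡8 (mod 41); (15|41)=-1, (8|41)=+1; sign (−1)^0·-1^1·+1^0 = -1.
(a,b)_3: α=-2, u≡2; β=-2, v≡1 (mod 3); (2|3)=-1, (1|3)=+1; sign (−1)^0·-1^-2·+1^-2 = +1.
(a,b)_13: α=0, u≡4; β=1, v≡3 (mod 13); (4|13)=+1, (3|13)=+1; sign (−1)^0·+1^1·+1^0 = +1.
(a,b)_11: α=2, u≡8; β=0, v≡2 (mod 11); (8|11)=-1, (2|11)=-1; sign (−1)^0·-1^0·-1^2 = +1.
(a,b)_5: α=-4, u≡3; β=0, v≡2 (mod 5); (3|5)=-1, (2|5)=-1; sign (−1)^0·-1^0·-1^-4 = +1.
(a,b)_37: α=3, u≡9; β=1, v≡27 (mod 37); (9|37)=+1, (27|37)=+1; sign (−1)^0·+1^1·+1^3 = +1.
(a,b)_31: α=1, u≡18; β=0, v≡24 (mod 31); (18|31)=+1, (24|31)=-1; sign (−1)^0·+1^0·-1^1 = -1.
(a,b)_19: α=2, u≡15; β=0, v≡3 (mod 19); (15|19)=-1, (3|19)=-1; sign (−1)^0·-1^0·-1^2 = +1.
(a,b)_29: α=1, u≡24; β=0, v≡14 (mod 29); (24|29)=+1, (14|29)=-1; sign (−1)^0·+1^0·-1^1 = -1.
(a,b)_17: α=0, u≡12; β=1, v≡8 (mod 17); (12|17)=-1, (8|17)=+1; sign (−1)^0·-1^1·+1^0 = -1.
(a,b)_∞: sgn(33263)=+, sgn(335257)=+, so +1.
(a,b)_2: α=0, β=2; u≡7, v≡1 (mod 8); ε(u)ε(v)=1·0, αω(v)=0·0, βω(u)=2·0; sum ≡ 0  ⇒  +1.
(33263, 335257 / ℚ) ramifies at {17, 29, 31, 41}: a division algebra.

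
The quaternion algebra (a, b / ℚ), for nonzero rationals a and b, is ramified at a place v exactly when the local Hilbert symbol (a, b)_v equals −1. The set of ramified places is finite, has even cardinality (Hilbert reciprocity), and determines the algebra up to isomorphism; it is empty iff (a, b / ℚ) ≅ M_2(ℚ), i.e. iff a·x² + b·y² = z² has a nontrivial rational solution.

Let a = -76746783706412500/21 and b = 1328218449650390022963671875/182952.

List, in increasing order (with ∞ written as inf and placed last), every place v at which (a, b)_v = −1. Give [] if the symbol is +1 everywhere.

[2, 3]

Mod squares: a ≡ -1785, b ≡ 28014. Check v ∈ {∞, 2, 3, 5, 7, 11, 13, 17, 23, 29, 53}.
v=2: v_2(a)=2, v_2(b)=-3; units ≡ 7, 7 (mod 8); ε·ε+αω+βω = 1·1+2·0+-3·0 ≡ 1  ⇒  (a,b)_2 = -1.
v=∞: -1785 < 0 and 28014 > 0  ⇒  (a,b)_∞ = +1.
v=7: a=7^-1·(≡4), b=7^-1·(≡3) mod 7; (4|7)=+1, (3|7)=-1; (−1)^{-1·-1·3}·(+1)^-1·(-1)^-1 = +1.
v=13: a=13^0·(≡1), b=13^2·(≡4) mod 13; (1|13)=+1, (4|13)=+1; (−1)^{0·2·6}·(+1)^2·(+1)^0 = +1.
v=23: a=23^2·(≡13), b=23^3·(≡21) mod 23; (13|23)=+1, (21|23)=-1; (−1)^{2·3·11}·(+1)^3·(-1)^2 = +1.
v=29: a=29^2·(≡16), b=29^3·(≡22) mod 29; (16|29)=+1, (22|29)=+1; (−1)^{2·3·14}·(+1)^3·(+1)^2 = +1.
v=5: a=5^5·(≡3), b=5^8·(≡1) mod 5; (3|5)=-1, (1|5)=+1; (−1)^{5·8·2}·(-1)^8·(+1)^5 = +1.
v=53: a=53^2·(≡28), b=53^2·(≡18) mod 53; (28|53)=+1, (18|53)=-1; (−1)^{2·2·26}·(+1)^2·(-1)^2 = +1.
v=17: a=17^3·(≡5), b=17^6·(≡8) mod 17; (5|17)=-1, (8|17)=+1; (−1)^{3·6·8}·(-1)^6·(+1)^3 = +1.
v=3: a=3^-1·(≡2), b=3^-3·(≡2) mod 3; (2|3)=-1, (2|3)=-1; (−1)^{-1·-3·1}·(-1)^-3·(-1)^-1 = -1.
v=11: a=11^0·(≡10), b=11^-2·(≡7) mod 11; (10|11)=-1, (7|11)=-1; (−1)^{0·-2·5}·(-1)^-2·(-1)^0 = +1.
Ram(-1785, 28014) = {2, 3}; no ℚ_2-point on the conic.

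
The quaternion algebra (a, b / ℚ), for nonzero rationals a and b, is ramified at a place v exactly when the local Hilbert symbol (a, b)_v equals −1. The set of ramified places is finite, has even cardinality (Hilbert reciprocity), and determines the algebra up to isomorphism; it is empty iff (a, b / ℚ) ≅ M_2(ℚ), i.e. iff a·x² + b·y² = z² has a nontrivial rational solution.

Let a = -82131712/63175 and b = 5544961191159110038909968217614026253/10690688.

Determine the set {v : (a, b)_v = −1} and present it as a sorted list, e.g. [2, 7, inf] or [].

[2, 23, 29, 41]

Mod squares: a ≡ -2245789, b ≡ 3283033754. Check v ∈ {∞, 2, 3, 5, 7, 11, 13, 17, 19, 23, 29, 37, 41, 47}.
v=37: a=37^1·(≡14), b=37^3·(≡15) mod 37; (14|37)=-1, (15|37)=-1; (−1)^{1·3·18}·(-1)^3·(-1)^1 = +1.
v=41: a=41^0·(≡17), b=41^3·(≡33) mod 41; (17|41)=-1, (33|41)=+1; (−1)^{0·3·20}·(-1)^3·(+1)^0 = -1.
v=29: a=29^1·(≡21), b=29^4·(≡3) mod 29; (21|29)=-1, (3|29)=-1; (−1)^{1·4·14}·(-1)^4·(-1)^1 = -1.
v=3: a=3^0·(≡2), b=3^12·(≡2) mod 3; (2|3)=-1, (2|3)=-1; (−1)^{0·12·1}·(-1)^12·(-1)^0 = +1.
v=19: a=19^-2·(≡11), b=19^2·(≡9) mod 19; (11|19)=+1, (9|19)=+1; (−1)^{-2·2·9}·(+1)^2·(+1)^-2 = +1.
v=13: a=13^1·(≡9), b=13^3·(≡3) mod 13; (9|13)=+1, (3|13)=+1; (−1)^{1·3·6}·(+1)^3·(+1)^1 = +1.
v=11: a=11^0·(≡4), b=11^3·(≡1) mod 11; (4|11)=+1, (1|11)=+1; (−1)^{0·3·5}·(+1)^3·(+1)^0 = +1.
v=2: v_2(a)=8, v_2(b)=-7; units ≡ 3, 5 (mod 8); ε·ε+αω+βω = 1·0+8·1+-7·1 ≡ 1  ⇒  (a,b)_2 = -1.
v=∞: -2245789 < 0 and 3283033754 > 0  ⇒  (a,b)_∞ = +1.
v=5: a=5^-2·(≡4), b=5^0·(≡1) mod 5; (4|5)=+1, (1|5)=+1; (−1)^{-2·0·2}·(+1)^0·(+1)^-2 = +1.
v=7: a=7^-1·(≡1), b=7^1·(≡6) mod 7; (1|7)=+1, (6|7)=-1; (−1)^{-1·1·3}·(+1)^1·(-1)^-1 = +1.
v=23: a=23^1·(≡17), b=23^3·(≡14) mod 23; (17|23)=-1, (14|23)=-1; (−1)^{1·3·11}·(-1)^3·(-1)^1 = -1.
v=17: a=17^0·(≡16), b=17^-4·(≡7) mod 17; (16|17)=+1, (7|17)=-1; (−1)^{0·-4·8}·(+1)^-4·(-1)^0 = +1.
v=47: a=47^0·(≡32), b=47^1·(≡1) mod 47; (32|47)=+1, (1|47)=+1; (−1)^{0·1·23}·(+1)^1·(+1)^0 = +1.
|Ram(-2245789, 3283033754)| = 4, even; anisotropic at {2, 23, 29, 41}.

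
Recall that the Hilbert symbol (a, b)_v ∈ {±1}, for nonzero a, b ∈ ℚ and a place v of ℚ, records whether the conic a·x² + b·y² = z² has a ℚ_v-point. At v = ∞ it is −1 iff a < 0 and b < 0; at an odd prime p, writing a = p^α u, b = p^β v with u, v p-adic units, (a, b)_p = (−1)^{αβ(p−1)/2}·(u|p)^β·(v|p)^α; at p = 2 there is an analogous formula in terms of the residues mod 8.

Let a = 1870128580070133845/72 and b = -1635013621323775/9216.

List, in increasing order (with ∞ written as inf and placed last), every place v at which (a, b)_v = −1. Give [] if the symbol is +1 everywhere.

(a, b) ≡ (395697610, -6919) mod (ℚ^×)²; places V = {2, 3, 5, 7, 11, 17, 19, 37, 43, ∞}.
(a,b)_43: α=3, u≡27; β=2, v≡23 (mod 43); (27|43)=-1, (23|43)=+1; sign (−1)^0·-1^2·+1^3 = +1.
(a,b)_3: α=-2, u≡1; β=-2, v≡2 (mod 3); (1|3)=+1, (2|3)=-1; sign (−1)^0·+1^-2·-1^-2 = +1.
(a,b)_∞: sgn(395697610)=+, sgn(-6919)=−, so +1.
(a,b)_7: α=3, u≡6; β=2, v≡4 (mod 7); (6|7)=-1, (4|7)=+1; sign (−1)^0·-1^2·+1^3 = +1.
(a,b)_37: α=1, u≡15; β=1, v≡20 (mod 37); (15|37)=-1, (20|37)=-1; sign (−1)^0·-1^1·-1^1 = +1.
(a,b)_2: α=-3, β=-10; u≡5, v≡1 (mod 8); ε(u)ε(v)=0·0, αω(v)=-3·0, βω(u)=-10·1; sum ≡ 0  ⇒  +1.
(a,b)_19: α=3, u≡6; β=2, v≡17 (mod 19); (6|19)=+1, (17|19)=+1; sign (−1)^0·+1^2·+1^3 = +1.
(a,b)_11: α=1, u≡6; β=1, v≡9 (mod 11); (6|11)=-1, (9|11)=+1; sign (−1)^1·-1^1·+1^1 = +1.
(a,b)_17: α=3, u≡9; β=3, v≡9 (mod 17); (9|17)=+1, (9|17)=+1; sign (−1)^0·+1^3·+1^3 = +1.
(a,b)_5: α=1, u≡2; β=2, v≡4 (mod 5); (2|5)=-1, (4|5)=+1; sign (−1)^0·-1^2·+1^1 = +1.
Ram(a, b) = ∅: the form 395697610·x² + -6919·y² − z² is isotropic over every ℚ_v, so by Hasse–Minkowski it is isotropic over ℚ.

[]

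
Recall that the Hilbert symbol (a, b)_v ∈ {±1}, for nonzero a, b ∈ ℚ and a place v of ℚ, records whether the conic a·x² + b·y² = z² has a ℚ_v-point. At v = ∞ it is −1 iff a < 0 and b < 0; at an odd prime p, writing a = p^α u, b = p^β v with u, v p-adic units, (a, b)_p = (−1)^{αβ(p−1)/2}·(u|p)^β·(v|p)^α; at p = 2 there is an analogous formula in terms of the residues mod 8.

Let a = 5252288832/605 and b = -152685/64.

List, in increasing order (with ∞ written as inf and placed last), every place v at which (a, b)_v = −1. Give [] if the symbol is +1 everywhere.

[29, 31]

Mod squares: a ≡ 103385, b ≡ -1885. Check v ∈ {∞, 2, 3, 5, 7, 11, 13, 23, 29, 31}.
v=29: a=29^1·(≡15), b=29^1·(≡7) mod 29; (15|29)=-1, (7|29)=+1; (−1)^{1·1·14}·(-1)^1·(+1)^1 = -1.
v=31: a=31^1·(≡2), b=31^0·(≡26) mod 31; (2|31)=+1, (26|31)=-1; (−1)^{1·0·15}·(+1)^0·(-1)^1 = -1.
v=∞: 103385 > 0 and -1885 < 0  ⇒  (a,b)_∞ = +1.
v=7: a=7^2·(≡1), b=7^0·(≡6) mod 7; (1|7)=+1, (6|7)=-1; (−1)^{2·0·3}·(+1)^0·(-1)^2 = +1.
v=2: v_2(a)=6, v_2(b)=-6; units ≡ 1, 3 (mod 8); ε·ε+αω+βω = 0·1+6·1+-6·0 ≡ 0  ⇒  (a,b)_2 = +1.
v=3: a=3^4·(≡2), b=3^4·(≡2) mod 3; (2|3)=-1, (2|3)=-1; (−1)^{4·4·1}·(-1)^4·(-1)^4 = +1.
v=13: a=13^0·(≡9), b=13^1·(≡6) mod 13; (9|13)=+1, (6|13)=-1; (−1)^{0·1·6}·(+1)^1·(-1)^0 = +1.
v=5: a=5^-1·(≡2), b=5^1·(≡2) mod 5; (2|5)=-1, (2|5)=-1; (−1)^{-1·1·2}·(-1)^1·(-1)^-1 = +1.
v=11: a=11^-2·(≡2), b=11^0·(≡8) mod 11; (2|11)=-1, (8|11)=-1; (−1)^{-2·0·5}·(-1)^0·(-1)^-2 = +1.
v=23: a=23^1·(≡11), b=23^0·(≡16) mod 23; (11|23)=-1, (16|23)=+1; (−1)^{1·0·11}·(-1)^0·(+1)^1 = +1.
(103385, -1885 / ℚ) ramifies at {29, 31}: a division algebra.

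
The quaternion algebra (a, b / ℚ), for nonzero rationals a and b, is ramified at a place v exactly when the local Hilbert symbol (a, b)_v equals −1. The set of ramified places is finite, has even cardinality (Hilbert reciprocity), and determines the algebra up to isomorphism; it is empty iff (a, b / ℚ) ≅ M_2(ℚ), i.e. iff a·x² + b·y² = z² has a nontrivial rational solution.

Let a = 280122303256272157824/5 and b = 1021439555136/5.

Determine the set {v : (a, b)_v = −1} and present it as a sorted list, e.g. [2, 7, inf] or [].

Mod squares: a ≡ 330, b ≡ 5005. Check v ∈ {∞, 2, 3, 5, 7, 11, 13, 41}.
v=5: a=5^-1·(≡4), b=5^-1·(≡1) mod 5; (4|5)=+1, (1|5)=+1; (−1)^{-1·-1·2}·(+1)^-1·(+1)^-1 = +1.
v=11: a=11^11·(≡10), b=11^7·(≡9) mod 11; (10|11)=-1, (9|11)=+1; (−1)^{11·7·5}·(-1)^7·(+1)^11 = +1.
v=2: v_2(a)=7, v_2(b)=6; units ≡ 5, 5 (mod 8); ε·ε+αω+βω = 0·0+7·1+6·1 ≡ 1  ⇒  (a,b)_2 = -1.
v=41: a=41^2·(≡40), b=41^0·(≡3) mod 41; (40|41)=+1, (3|41)=-1; (−1)^{2·0·20}·(+1)^0·(-1)^2 = +1.
v=13: a=13^2·(≡6), b=13^1·(≡6) mod 13; (6|13)=-1, (6|13)=-1; (−1)^{2·1·6}·(-1)^1·(-1)^2 = -1.
v=7: a=7^0·(≡2), b=7^1·(≡4) mod 7; (2|7)=+1, (4|7)=+1; (−1)^{0·1·3}·(+1)^1·(+1)^0 = +1.
v=∞: 330 > 0 and 5005 > 0  ⇒  (a,b)_∞ = +1.
v=3: a=3^3·(≡2), b=3^2·(≡1) mod 3; (2|3)=-1, (1|3)=+1; (−1)^{3·2·1}·(-1)^2·(+1)^3 = +1.
Ram(330, 5005) = {2, 13}; no ℚ_2-point on the conic.

[2, 13]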